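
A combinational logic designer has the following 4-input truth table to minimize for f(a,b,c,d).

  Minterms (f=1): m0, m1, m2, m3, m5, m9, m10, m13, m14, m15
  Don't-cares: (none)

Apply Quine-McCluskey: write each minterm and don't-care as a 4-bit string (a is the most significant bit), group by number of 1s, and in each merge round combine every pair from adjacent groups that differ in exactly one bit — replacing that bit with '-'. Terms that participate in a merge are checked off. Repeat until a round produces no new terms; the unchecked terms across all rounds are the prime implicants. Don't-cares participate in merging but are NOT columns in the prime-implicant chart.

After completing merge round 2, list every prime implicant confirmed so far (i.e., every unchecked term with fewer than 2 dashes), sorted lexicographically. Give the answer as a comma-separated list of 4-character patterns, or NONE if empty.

Round 0: 0000✓ 0001✓ 0010✓ 0011✓ 0101✓ 1001✓ 1010✓ 1101✓ 1110✓ 1111✓
Round 1: -001✓ -010 -101✓ 0-01✓ 00-0✓ 00-1✓ 000-✓ 001-✓ 1-01✓ 1-10 11-1 111-
Round 2: --01 00--
PIs = {--01, -010, 00--, 1-10, 11-1, 111-}

-010, 1-10, 11-1, 111-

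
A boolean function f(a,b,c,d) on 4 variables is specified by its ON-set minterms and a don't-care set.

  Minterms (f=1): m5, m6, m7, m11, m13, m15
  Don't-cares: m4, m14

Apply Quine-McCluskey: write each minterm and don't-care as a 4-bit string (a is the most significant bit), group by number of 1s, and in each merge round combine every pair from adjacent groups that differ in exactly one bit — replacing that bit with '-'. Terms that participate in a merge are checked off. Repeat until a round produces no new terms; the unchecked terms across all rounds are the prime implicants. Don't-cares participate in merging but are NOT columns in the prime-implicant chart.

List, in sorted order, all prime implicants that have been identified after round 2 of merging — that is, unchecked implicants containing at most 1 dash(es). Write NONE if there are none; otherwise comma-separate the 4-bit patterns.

1-11

Round 0: 0100✓ 0101✓ 0110✓ 0111✓ 1011✓ 1101✓ 1110✓ 1111✓
Round 1: -101✓ -110✓ -111✓ 01-0✓ 01-1✓ 010-✓ 011-✓ 1-11 11-1✓ 111-✓
Round 2: -1-1 -11- 01--
PIs = {-1-1, -11-, 01--, 1-11}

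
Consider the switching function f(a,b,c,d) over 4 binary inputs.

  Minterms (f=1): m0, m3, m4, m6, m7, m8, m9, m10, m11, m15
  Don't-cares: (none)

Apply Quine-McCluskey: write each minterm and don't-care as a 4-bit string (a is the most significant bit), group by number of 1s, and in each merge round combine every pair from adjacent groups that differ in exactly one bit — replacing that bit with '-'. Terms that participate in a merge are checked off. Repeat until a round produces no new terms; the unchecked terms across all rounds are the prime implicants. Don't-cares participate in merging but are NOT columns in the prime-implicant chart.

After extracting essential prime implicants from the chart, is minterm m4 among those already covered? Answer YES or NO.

NO

[col 0] 0000*, 0011*, 0100*, 0110*, 0111*, 1000*, 1001*, 1010*, 1011*, 1111*
[col 1] -000, -011*, -111*, 0-00, 0-11*, 01-0, 011-, 1-11*, 10-0*, 10-1*, 100-*, 101-*
[col 2] --11, 10--
Prime implicants: --11, -000, 0-00, 01-0, 011-, 10--
PI chart (minterm → PIs covering it):
  0 | -000,0-00
  3 | --11  (sole → essential)
  4 | 0-00,01-0
  6 | 01-0,011-
  7 | --11,011-
  8 | -000,10--
  9 | 10--  (sole → essential)
  10 | 10--  (sole → essential)
  11 | --11,10--
  15 | --11  (sole → essential)
Essential prime implicants: --11, 10--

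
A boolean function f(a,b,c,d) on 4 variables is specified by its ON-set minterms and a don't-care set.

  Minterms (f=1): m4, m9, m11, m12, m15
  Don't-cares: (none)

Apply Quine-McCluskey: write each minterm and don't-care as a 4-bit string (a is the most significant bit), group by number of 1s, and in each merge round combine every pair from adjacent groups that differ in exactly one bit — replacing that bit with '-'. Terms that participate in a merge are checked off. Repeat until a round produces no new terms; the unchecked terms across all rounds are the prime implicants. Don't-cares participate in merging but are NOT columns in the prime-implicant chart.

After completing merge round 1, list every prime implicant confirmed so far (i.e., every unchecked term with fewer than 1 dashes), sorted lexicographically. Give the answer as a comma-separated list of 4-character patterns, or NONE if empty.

NONE

[col 0] 0100*, 1001*, 1011*, 1100*, 1111*
[col 1] -100, 1-11, 10-1
Prime implicants: -100, 1-11, 10-1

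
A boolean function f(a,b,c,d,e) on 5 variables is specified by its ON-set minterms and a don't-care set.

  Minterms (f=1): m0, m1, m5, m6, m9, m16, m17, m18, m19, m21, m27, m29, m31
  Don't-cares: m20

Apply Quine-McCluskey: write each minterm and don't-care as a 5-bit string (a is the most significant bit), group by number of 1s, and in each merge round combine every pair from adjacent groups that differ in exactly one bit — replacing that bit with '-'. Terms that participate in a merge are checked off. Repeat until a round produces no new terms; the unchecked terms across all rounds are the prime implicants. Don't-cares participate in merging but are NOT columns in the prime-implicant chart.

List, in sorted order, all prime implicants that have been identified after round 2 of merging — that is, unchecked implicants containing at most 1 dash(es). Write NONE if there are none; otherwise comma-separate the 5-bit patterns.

[col 0] 00000*, 00001*, 00101*, 00110, 01001*, 10000*, 10001*, 10010*, 10011*, 10100*, 10101*, 11011*, 11101*, 11111*
[col 1] -0000*, -0001*, -0101*, 0-001, 00-01*, 0000-*, 1-011, 1-101, 10-00*, 10-01*, 100-0*, 100-1*, 1000-*, 1001-*, 1010-*, 11-11, 111-1
[col 2] -0-01, -000-, 10-0-, 100--
Prime implicants: -0-01, -000-, 0-001, 00110, 1-011, 1-101, 10-0-, 100--, 11-11, 111-1

0-001, 00110, 1-011, 1-101, 11-11, 111-1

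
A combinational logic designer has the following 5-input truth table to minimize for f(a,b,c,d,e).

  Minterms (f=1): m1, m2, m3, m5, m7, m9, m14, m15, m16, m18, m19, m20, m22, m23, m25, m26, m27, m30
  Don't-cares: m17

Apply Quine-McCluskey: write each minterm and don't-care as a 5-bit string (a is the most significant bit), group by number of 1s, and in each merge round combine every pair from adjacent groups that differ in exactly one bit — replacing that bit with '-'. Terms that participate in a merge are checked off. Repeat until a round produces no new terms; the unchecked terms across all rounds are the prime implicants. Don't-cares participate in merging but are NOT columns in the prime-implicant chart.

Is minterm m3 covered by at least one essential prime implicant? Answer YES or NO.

YES

[col 0] 00001*, 00010*, 00011*, 00101*, 00111*, 01001*, 01110*, 01111*, 10000*, 10001*, 10010*, 10011*, 10100*, 10110*, 10111*, 11001*, 11010*, 11011*, 11110*
[col 1] -0001*, -0010*, -0011*, -0111*, -1001*, -1110, 0-001*, 0-111, 00-01*, 00-11*, 000-1*, 0001-*, 001-1*, 0111-, 1-001*, 1-010*, 1-011*, 1-110*, 10-00*, 10-10*, 10-11*, 100-0*, 100-1*, 1000-*, 1001-*, 101-0*, 1011-*, 11-10*, 110-1*, 1101-*
[col 2] --001, -0-11, -00-1, -001-, 00--1, 1--10, 1-0-1, 1-01-, 10--0, 10-1-, 100--
Prime implicants: --001, -0-11, -00-1, -001-, -1110, 0-111, 00--1, 0111-, 1--10, 1-0-1, 1-01-, 10--0, 10-1-, 100--
PI chart (minterm → PIs covering it):
  1 | --001,-00-1,00--1
  2 | -001-  (sole → essential)
  3 | -0-11,-00-1,-001-,00--1
  5 | 00--1  (sole → essential)
  7 | -0-11,0-111,00--1
  9 | --001  (sole → essential)
  14 | -1110,0111-
  15 | 0-111,0111-
  16 | 10--0,100--
  18 | -001-,1--10,1-01-,10--0,10-1-,100--
  19 | -0-11,-00-1,-001-,1-0-1,1-01-,10-1-,100--
  20 | 10--0  (sole → essential)
  22 | 1--10,10--0,10-1-
  23 | -0-11,10-1-
  25 | --001,1-0-1
  26 | 1--10,1-01-
  27 | 1-0-1,1-01-
  30 | -1110,1--10
Essential prime implicants: --001, -001-, 00--1, 10--0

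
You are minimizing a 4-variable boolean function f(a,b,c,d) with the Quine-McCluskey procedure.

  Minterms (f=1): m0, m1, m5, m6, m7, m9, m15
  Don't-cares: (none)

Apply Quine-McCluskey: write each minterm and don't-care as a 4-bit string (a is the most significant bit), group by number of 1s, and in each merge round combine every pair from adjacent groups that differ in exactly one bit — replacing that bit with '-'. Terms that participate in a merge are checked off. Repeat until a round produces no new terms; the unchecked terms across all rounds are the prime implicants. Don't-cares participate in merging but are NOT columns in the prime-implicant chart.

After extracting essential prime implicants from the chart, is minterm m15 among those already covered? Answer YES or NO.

YES

Round 0: 0000✓ 0001✓ 0101✓ 0110✓ 0111✓ 1001✓ 1111✓
Round 1: -001 -111 0-01 000- 01-1 011-
PIs = {-001, -111, 0-01, 000-, 01-1, 011-}
Coverage chart:
  m0: 000- ←essential
  m1: -001,0-01,000-
  m5: 0-01,01-1
  m6: 011- ←essential
  m7: -111,01-1,011-
  m9: -001 ←essential
  m15: -111 ←essential
Essential: -001, -111, 000-, 011-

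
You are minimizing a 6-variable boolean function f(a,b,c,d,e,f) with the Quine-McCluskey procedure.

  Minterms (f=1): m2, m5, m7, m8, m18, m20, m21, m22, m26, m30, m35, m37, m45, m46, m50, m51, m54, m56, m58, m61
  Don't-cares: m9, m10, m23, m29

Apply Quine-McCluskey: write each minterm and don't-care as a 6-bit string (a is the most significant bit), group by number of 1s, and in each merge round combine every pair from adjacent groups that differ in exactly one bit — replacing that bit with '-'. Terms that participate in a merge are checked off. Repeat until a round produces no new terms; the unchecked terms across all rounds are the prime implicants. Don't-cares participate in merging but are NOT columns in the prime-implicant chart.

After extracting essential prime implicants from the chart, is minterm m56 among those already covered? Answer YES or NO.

Round 0: 000010✓ 000101✓ 000111✓ 001000✓ 001001✓ 001010✓ 010010✓ 010100✓ 010101✓ 010110✓ 010111✓ 011010✓ 011101✓ 011110✓ 100011✓ 100101✓ 101101✓ 101110 110010✓ 110011✓ 110110✓ 111000✓ 111010✓ 111101✓
Round 1: -00101 -10010✓ -10110✓ -11010✓ -11101 0-0010✓ 0-0101✓ 0-0111✓ 0-1010✓ 00-010✓ 0001-1✓ 0010-0 00100- 01-010✓ 01-101 01-110✓ 010-10✓ 0101-0✓ 0101-1✓ 01010-✓ 01011-✓ 011-10✓ 1-0011 1-1101 10-101 11-010✓ 110-10✓ 11001- 1110-0
Round 2: -1-010 -10-10 0--010 0-01-1 01--10 0101--
PIs = {-00101, -1-010, -10-10, -11101, 0--010, 0-01-1, 0010-0, 00100-, 01--10, 01-101, 0101--, 1-0011, 1-1101, 10-101, 101110, 11001-, 1110-0}
Coverage chart:
  m2: 0--010 ←essential
  m5: -00101,0-01-1
  m7: 0-01-1 ←essential
  m8: 0010-0,00100-
  m18: -1-010,-10-10,0--010,01--10
  m20: 0101-- ←essential
  m21: 0-01-1,01-101,0101--
  m22: -10-10,01--10,0101--
  m26: -1-010,0--010,01--10
  m30: 01--10 ←essential
  m35: 1-0011 ←essential
  m37: -00101,10-101
  m45: 1-1101,10-101
  m46: 101110 ←essential
  m50: -1-010,-10-10,11001-
  m51: 1-0011,11001-
  m54: -10-10 ←essential
  m56: 1110-0 ←essential
  m58: -1-010,1110-0
  m61: -11101,1-1101
Essential: -10-10, 0--010, 0-01-1, 01--10, 0101--, 1-0011, 101110, 1110-0

YES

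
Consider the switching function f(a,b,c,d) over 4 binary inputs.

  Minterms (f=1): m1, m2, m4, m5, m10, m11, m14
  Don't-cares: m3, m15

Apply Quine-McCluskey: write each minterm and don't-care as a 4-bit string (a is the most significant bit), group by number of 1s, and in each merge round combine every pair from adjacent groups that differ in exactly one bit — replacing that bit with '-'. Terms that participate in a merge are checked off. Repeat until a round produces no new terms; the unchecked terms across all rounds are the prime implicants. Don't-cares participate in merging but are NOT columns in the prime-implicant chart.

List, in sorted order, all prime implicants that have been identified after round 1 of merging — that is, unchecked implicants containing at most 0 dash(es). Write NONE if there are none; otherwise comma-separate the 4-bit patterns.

NONE

[col 0] 0001*, 0010*, 0011*, 0100*, 0101*, 1010*, 1011*, 1110*, 1111*
[col 1] -010*, -011*, 0-01, 00-1, 001-*, 010-, 1-10*, 1-11*, 101-*, 111-*
[col 2] -01-, 1-1-
Prime implicants: -01-, 0-01, 00-1, 010-, 1-1-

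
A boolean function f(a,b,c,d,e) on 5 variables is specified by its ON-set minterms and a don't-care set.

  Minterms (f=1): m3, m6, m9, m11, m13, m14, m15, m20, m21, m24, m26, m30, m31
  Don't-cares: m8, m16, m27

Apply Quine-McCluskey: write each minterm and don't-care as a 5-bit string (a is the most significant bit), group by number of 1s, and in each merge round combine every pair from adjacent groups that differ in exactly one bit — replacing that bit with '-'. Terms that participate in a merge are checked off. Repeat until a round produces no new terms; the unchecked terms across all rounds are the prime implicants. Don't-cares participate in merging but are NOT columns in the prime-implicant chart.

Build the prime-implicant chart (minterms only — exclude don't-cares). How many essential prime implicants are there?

size-2^0 implicants → 00011(✓)  00110(✓)  01000(✓)  01001(✓)  01011(✓)  01101(✓)  01110(✓)  01111(✓)  10000(✓)  10100(✓)  10101(✓)  11000(✓)  11010(✓)  11011(✓)  11110(✓)  11111(✓)
size-2^1 implicants → -1000  -1011(✓)  -1110(✓)  -1111(✓)  0-011  0-110  01-01(✓)  01-11(✓)  010-1(✓)  0100-  011-1(✓)  0111-(✓)  1-000  10-00  1010-  11-10(✓)  11-11(✓)  110-0  1101-(✓)  1111-(✓)
size-2^2 implicants → -1-11  -111-  01--1  11-1-
Unchecked terms (primes): -1-11, -1000, -111-, 0-011, 0-110, 01--1, 0100-, 1-000, 10-00, 1010-, 11-1-, 110-0
Minterm coverage:
  m3 ⊆ 0-011 [E]
  m6 ⊆ 0-110 [E]
  m9 ⊆ 01--1,0100-
  m11 ⊆ -1-11,0-011,01--1
  m13 ⊆ 01--1 [E]
  m14 ⊆ -111-,0-110
  m15 ⊆ -1-11,-111-,01--1
  m20 ⊆ 10-00,1010-
  m21 ⊆ 1010- [E]
  m24 ⊆ -1000,1-000,110-0
  m26 ⊆ 11-1-,110-0
  m30 ⊆ -111-,11-1-
  m31 ⊆ -1-11,-111-,11-1-
E = {0-011, 0-110, 01--1, 1010-}

4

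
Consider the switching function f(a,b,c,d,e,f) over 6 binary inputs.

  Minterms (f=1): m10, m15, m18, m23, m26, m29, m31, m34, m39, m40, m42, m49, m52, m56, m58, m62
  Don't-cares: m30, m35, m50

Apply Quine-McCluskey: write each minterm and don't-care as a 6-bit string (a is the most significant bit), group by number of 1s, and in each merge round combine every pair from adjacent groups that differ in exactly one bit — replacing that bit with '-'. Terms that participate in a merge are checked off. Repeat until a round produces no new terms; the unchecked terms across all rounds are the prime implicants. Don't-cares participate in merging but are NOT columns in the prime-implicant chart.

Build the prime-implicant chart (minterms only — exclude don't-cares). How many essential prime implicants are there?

[col 0] 001010*, 001111*, 010010*, 010111*, 011010*, 011101*, 011110*, 011111*, 100010*, 100011*, 100111*, 101000*, 101010*, 110001, 110010*, 110100, 111000*, 111010*, 111110*
[col 1] -01010*, -10010*, -11010*, -11110*, 0-1010*, 0-1111, 01-010*, 01-111, 011-10*, 0111-1, 01111-, 1-0010*, 1-1000*, 1-1010*, 10-010*, 100-11, 10001-, 1010-0*, 11-010*, 111-10*, 1110-0*
[col 2] --1010, -1-010, -11-10, 1--010, 1-10-0
Prime implicants: --1010, -1-010, -11-10, 0-1111, 01-111, 0111-1, 01111-, 1--010, 1-10-0, 100-11, 10001-, 110001, 110100
PI chart (minterm → PIs covering it):
  10 | --1010  (sole → essential)
  15 | 0-1111  (sole → essential)
  18 | -1-010  (sole → essential)
  23 | 01-111  (sole → essential)
  26 | --1010,-1-010,-11-10
  29 | 0111-1  (sole → essential)
  31 | 0-1111,01-111,0111-1,01111-
  34 | 1--010,10001-
  39 | 100-11  (sole → essential)
  40 | 1-10-0  (sole → essential)
  42 | --1010,1--010,1-10-0
  49 | 110001  (sole → essential)
  52 | 110100  (sole → essential)
  56 | 1-10-0  (sole → essential)
  58 | --1010,-1-010,-11-10,1--010,1-10-0
  62 | -11-10  (sole → essential)
Essential prime implicants: --1010, -1-010, -11-10, 0-1111, 01-111, 0111-1, 1-10-0, 100-11, 110001, 110100

10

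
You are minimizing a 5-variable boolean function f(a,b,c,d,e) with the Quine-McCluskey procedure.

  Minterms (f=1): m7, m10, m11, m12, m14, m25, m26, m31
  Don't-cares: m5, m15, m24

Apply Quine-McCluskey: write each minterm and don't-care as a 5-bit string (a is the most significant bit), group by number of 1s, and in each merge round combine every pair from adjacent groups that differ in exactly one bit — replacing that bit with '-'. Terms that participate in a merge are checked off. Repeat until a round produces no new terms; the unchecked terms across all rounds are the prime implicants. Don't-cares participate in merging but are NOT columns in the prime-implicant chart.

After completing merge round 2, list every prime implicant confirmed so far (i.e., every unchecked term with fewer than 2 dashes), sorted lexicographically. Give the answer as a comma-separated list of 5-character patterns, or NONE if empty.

-1010, -1111, 0-111, 001-1, 011-0, 110-0, 1100-

size-2^0 implicants → 00101(✓)  00111(✓)  01010(✓)  01011(✓)  01100(✓)  01110(✓)  01111(✓)  11000(✓)  11001(✓)  11010(✓)  11111(✓)
size-2^1 implicants → -1010  -1111  0-111  001-1  01-10(✓)  01-11(✓)  0101-(✓)  011-0  0111-(✓)  110-0  1100-
size-2^2 implicants → 01-1-
Unchecked terms (primes): -1010, -1111, 0-111, 001-1, 01-1-, 011-0, 110-0, 1100-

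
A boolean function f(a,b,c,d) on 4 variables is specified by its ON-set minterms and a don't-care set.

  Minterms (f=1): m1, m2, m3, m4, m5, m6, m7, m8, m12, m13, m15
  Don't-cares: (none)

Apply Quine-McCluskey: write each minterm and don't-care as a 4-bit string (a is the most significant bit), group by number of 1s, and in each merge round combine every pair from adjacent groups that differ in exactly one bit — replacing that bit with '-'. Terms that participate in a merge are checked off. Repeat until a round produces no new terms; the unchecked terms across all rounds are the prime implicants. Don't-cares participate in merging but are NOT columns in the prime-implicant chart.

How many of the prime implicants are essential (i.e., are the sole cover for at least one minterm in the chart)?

4

[col 0] 0001*, 0010*, 0011*, 0100*, 0101*, 0110*, 0111*, 1000*, 1100*, 1101*, 1111*
[col 1] -100*, -101*, -111*, 0-01*, 0-10*, 0-11*, 00-1*, 001-*, 01-0*, 01-1*, 010-*, 011-*, 1-00, 11-1*, 110-*
[col 2] -1-1, -10-, 0--1, 0-1-, 01--
Prime implicants: -1-1, -10-, 0--1, 0-1-, 01--, 1-00
PI chart (minterm → PIs covering it):
  1 | 0--1  (sole → essential)
  2 | 0-1-  (sole → essential)
  3 | 0--1,0-1-
  4 | -10-,01--
  5 | -1-1,-10-,0--1,01--
  6 | 0-1-,01--
  7 | -1-1,0--1,0-1-,01--
  8 | 1-00  (sole → essential)
  12 | -10-,1-00
  13 | -1-1,-10-
  15 | -1-1  (sole → essential)
Essential prime implicants: -1-1, 0--1, 0-1-, 1-00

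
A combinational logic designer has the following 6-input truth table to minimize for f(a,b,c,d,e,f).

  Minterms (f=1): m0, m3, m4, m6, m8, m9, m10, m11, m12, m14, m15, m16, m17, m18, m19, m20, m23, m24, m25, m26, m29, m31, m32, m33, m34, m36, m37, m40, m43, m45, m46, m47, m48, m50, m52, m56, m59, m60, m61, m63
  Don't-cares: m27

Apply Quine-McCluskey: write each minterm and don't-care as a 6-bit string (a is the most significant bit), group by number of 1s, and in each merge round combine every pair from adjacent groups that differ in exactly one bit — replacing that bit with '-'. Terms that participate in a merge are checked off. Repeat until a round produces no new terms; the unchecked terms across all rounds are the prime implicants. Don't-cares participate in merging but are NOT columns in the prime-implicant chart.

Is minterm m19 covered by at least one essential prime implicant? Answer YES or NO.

YES

[col 0] 000000*, 000011*, 000100*, 000110*, 001000*, 001001*, 001010*, 001011*, 001100*, 001110*, 001111*, 010000*, 010001*, 010010*, 010011*, 010100*, 010111*, 011000*, 011001*, 011010*, 011011*, 011101*, 011111*, 100000*, 100001*, 100010*, 100100*, 100101*, 101000*, 101011*, 101101*, 101110*, 101111*, 110000*, 110010*, 110100*, 111000*, 111011*, 111100*, 111101*, 111111*
[col 1] -00000*, -00100*, -01000*, -01011*, -01110*, -01111*, -10000*, -10010*, -10100*, -11000*, -11011*, -11101*, -11111*, 0-0000*, 0-0011*, 0-0100*, 0-1000*, 0-1001*, 0-1010*, 0-1011*, 0-1111*, 00-000*, 00-011*, 00-100*, 00-110*, 000-00*, 0001-0*, 001-00*, 001-10*, 001-11*, 0010-0*, 0010-1*, 00100-*, 00101-*, 0011-0*, 00111-*, 01-000*, 01-001*, 01-010*, 01-011*, 01-111*, 010-00*, 010-11*, 0100-0*, 0100-1*, 01000-*, 01001-*, 011-01*, 011-11*, 0110-0*, 0110-1*, 01100-*, 01101-*, 0111-1*, 1-0000*, 1-0010*, 1-0100*, 1-1000*, 1-1011*, 1-1101*, 1-1111*, 10-000*, 10-101, 100-00*, 100-01*, 1000-0*, 10000-*, 10010-*, 101-11*, 1011-1*, 10111-*, 11-000*, 11-100*, 110-00*, 1100-0*, 111-00*, 111-11*, 1111-1*, 11110-
[col 2] --0000*, --0100*, --1000*, --1011*, --1111*, -0-000*, -00-00*, -01-11*, -0111-, -1-000*, -10-00*, -100-0, -11-11*, -111-1, 0--000*, 0--011, 0-0-00*, 0-1-11*, 0-10-0*, 0-10-1*, 0-100-*, 0-101-*, 00--00, 00-1-0, 001--0, 001-1-, 0010--*, 01--11, 01-0-0*, 01-0-1*, 01-00-*, 01-01-*, 0100--*, 011--1, 0110--*, 1--000*, 1-0-00*, 1-00-0, 1-1-11*, 1-11-1, 100-0-, 11--00
[col 3] ---000, --0-00, --1-11, 0-10--, 01-0--
Prime implicants: ---000, --0-00, --1-11, -0111-, -100-0, -111-1, 0--011, 0-10--, 00--00, 00-1-0, 001--0, 001-1-, 01--11, 01-0--, 011--1, 1-00-0, 1-11-1, 10-101, 100-0-, 11--00, 11110-
PI chart (minterm → PIs covering it):
  0 | ---000,--0-00,00--00
  3 | 0--011  (sole → essential)
  4 | --0-00,00--00,00-1-0
  6 | 00-1-0  (sole → essential)
  8 | ---000,0-10--,00--00,001--0
  9 | 0-10--  (sole → essential)
  10 | 0-10--,001--0,001-1-
  11 | --1-11,0--011,0-10--,001-1-
  12 | 00--00,00-1-0,001--0
  14 | -0111-,00-1-0,001--0,001-1-
  15 | --1-11,-0111-,001-1-
  16 | ---000,--0-00,-100-0,01-0--
  17 | 01-0--  (sole → essential)
  18 | -100-0,01-0--
  19 | 0--011,01--11,01-0--
  20 | --0-00  (sole → essential)
  23 | 01--11  (sole → essential)
  24 | ---000,0-10--,01-0--
  25 | 0-10--,01-0--,011--1
  26 | 0-10--,01-0--
  29 | -111-1,011--1
  31 | --1-11,-111-1,01--11,011--1
  32 | ---000,--0-00,1-00-0,100-0-
  33 | 100-0-  (sole → essential)
  34 | 1-00-0  (sole → essential)
  36 | --0-00,100-0-
  37 | 10-101,100-0-
  40 | ---000  (sole → essential)
  43 | --1-11  (sole → essential)
  45 | 1-11-1,10-101
  46 | -0111-  (sole → essential)
  47 | --1-11,-0111-,1-11-1
  48 | ---000,--0-00,-100-0,1-00-0,11--00
  50 | -100-0,1-00-0
  52 | --0-00,11--00
  56 | ---000,11--00
  59 | --1-11  (sole → essential)
  60 | 11--00,11110-
  61 | -111-1,1-11-1,11110-
  63 | --1-11,-111-1,1-11-1
Essential prime implicants: ---000, --0-00, --1-11, -0111-, 0--011, 0-10--, 00-1-0, 01--11, 01-0--, 1-00-0, 100-0-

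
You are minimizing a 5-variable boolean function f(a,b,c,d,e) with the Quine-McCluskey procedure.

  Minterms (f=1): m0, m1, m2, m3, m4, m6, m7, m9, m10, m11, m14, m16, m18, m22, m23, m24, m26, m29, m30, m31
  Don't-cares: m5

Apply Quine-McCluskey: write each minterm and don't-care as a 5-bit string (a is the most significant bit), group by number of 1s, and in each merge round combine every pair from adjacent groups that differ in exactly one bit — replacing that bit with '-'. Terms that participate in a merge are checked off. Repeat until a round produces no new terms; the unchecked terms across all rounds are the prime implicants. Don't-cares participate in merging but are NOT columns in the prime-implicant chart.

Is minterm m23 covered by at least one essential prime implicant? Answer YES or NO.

NO

size-2^0 implicants → 00000(✓)  00001(✓)  00010(✓)  00011(✓)  00100(✓)  00101(✓)  00110(✓)  00111(✓)  01001(✓)  01010(✓)  01011(✓)  01110(✓)  10000(✓)  10010(✓)  10110(✓)  10111(✓)  11000(✓)  11010(✓)  11101(✓)  11110(✓)  11111(✓)
size-2^1 implicants → -0000(✓)  -0010(✓)  -0110(✓)  -0111(✓)  -1010(✓)  -1110(✓)  0-001(✓)  0-010(✓)  0-011(✓)  0-110(✓)  00-00(✓)  00-01(✓)  00-10(✓)  00-11(✓)  000-0(✓)  000-1(✓)  0000-(✓)  0001-(✓)  001-0(✓)  001-1(✓)  0010-(✓)  0011-(✓)  01-10(✓)  010-1(✓)  0101-(✓)  1-000(✓)  1-010(✓)  1-110(✓)  1-111(✓)  10-10(✓)  100-0(✓)  1011-(✓)  11-10(✓)  110-0(✓)  111-1  1111-(✓)
size-2^2 implicants → --010(✓)  --110(✓)  -0-10(✓)  -00-0  -011-  -1-10(✓)  0--10(✓)  0-0-1  0-01-  00--0(✓)  00--1(✓)  00-0-(✓)  00-1-(✓)  000--(✓)  001--(✓)  1--10(✓)  1-0-0  1-11-
size-2^3 implicants → ---10  00---
Unchecked terms (primes): ---10, -00-0, -011-, 0-0-1, 0-01-, 00---, 1-0-0, 1-11-, 111-1
Minterm coverage:
  m0 ⊆ -00-0,00---
  m1 ⊆ 0-0-1,00---
  m2 ⊆ ---10,-00-0,0-01-,00---
  m3 ⊆ 0-0-1,0-01-,00---
  m4 ⊆ 00--- [E]
  m6 ⊆ ---10,-011-,00---
  m7 ⊆ -011-,00---
  m9 ⊆ 0-0-1 [E]
  m10 ⊆ ---10,0-01-
  m11 ⊆ 0-0-1,0-01-
  m14 ⊆ ---10 [E]
  m16 ⊆ -00-0,1-0-0
  m18 ⊆ ---10,-00-0,1-0-0
  m22 ⊆ ---10,-011-,1-11-
  m23 ⊆ -011-,1-11-
  m24 ⊆ 1-0-0 [E]
  m26 ⊆ ---10,1-0-0
  m29 ⊆ 111-1 [E]
  m30 ⊆ ---10,1-11-
  m31 ⊆ 1-11-,111-1
E = {---10, 0-0-1, 00---, 1-0-0, 111-1}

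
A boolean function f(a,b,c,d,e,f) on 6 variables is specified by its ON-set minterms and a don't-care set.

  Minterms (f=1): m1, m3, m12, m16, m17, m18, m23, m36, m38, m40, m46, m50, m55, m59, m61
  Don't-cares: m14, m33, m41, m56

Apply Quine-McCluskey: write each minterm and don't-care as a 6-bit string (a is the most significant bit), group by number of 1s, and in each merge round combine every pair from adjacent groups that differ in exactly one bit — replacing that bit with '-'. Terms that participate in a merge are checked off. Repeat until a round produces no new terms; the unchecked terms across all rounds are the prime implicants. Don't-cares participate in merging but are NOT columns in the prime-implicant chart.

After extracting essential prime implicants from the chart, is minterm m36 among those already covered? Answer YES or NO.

YES

Round 0: 000001✓ 000011✓ 001100✓ 001110✓ 010000✓ 010001✓ 010010✓ 010111✓ 100001✓ 100100✓ 100110✓ 101000✓ 101001✓ 101110✓ 110010✓ 110111✓ 111000✓ 111011 111101
Round 1: -00001 -01110 -10010 -10111 0-0001 0000-1 0011-0 0100-0 01000- 1-1000 10-001 10-110 1001-0 10100-
PIs = {-00001, -01110, -10010, -10111, 0-0001, 0000-1, 0011-0, 0100-0, 01000-, 1-1000, 10-001, 10-110, 1001-0, 10100-, 111011, 111101}
Coverage chart:
  m1: -00001,0-0001,0000-1
  m3: 0000-1 ←essential
  m12: 0011-0 ←essential
  m16: 0100-0,01000-
  m17: 0-0001,01000-
  m18: -10010,0100-0
  m23: -10111 ←essential
  m36: 1001-0 ←essential
  m38: 10-110,1001-0
  m40: 1-1000,10100-
  m46: -01110,10-110
  m50: -10010 ←essential
  m55: -10111 ←essential
  m59: 111011 ←essential
  m61: 111101 ←essential
Essential: -10010, -10111, 0000-1, 0011-0, 1001-0, 111011, 111101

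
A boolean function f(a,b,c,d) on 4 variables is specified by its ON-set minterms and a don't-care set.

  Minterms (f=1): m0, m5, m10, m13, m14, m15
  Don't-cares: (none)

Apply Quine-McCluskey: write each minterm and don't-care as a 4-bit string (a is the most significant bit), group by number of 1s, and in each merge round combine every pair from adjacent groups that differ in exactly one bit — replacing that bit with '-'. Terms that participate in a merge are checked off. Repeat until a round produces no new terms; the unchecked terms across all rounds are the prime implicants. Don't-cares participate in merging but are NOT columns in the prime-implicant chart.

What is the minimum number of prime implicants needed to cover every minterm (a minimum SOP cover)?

Round 0: 0000 0101✓ 1010✓ 1101✓ 1110✓ 1111✓
Round 1: -101 1-10 11-1 111-
PIs = {-101, 0000, 1-10, 11-1, 111-}
Coverage chart:
  m0: 0000 ←essential
  m5: -101 ←essential
  m10: 1-10 ←essential
  m13: -101,11-1
  m14: 1-10,111-
  m15: 11-1,111-
Essential: -101, 0000, 1-10
Petrick residual → 11-1
Min cover (4 terms): bc'd + a'b'c'd' + acd' + abd

4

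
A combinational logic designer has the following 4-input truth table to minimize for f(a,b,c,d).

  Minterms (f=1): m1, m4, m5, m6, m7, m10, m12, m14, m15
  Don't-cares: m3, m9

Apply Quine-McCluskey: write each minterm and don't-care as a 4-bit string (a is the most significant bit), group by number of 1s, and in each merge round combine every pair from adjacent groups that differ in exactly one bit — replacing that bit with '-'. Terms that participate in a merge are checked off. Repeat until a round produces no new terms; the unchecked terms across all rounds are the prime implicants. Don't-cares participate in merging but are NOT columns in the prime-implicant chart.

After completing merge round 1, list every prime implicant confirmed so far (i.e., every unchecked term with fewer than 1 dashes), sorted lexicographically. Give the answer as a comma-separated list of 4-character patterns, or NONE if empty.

size-2^0 implicants → 0001(✓)  0011(✓)  0100(✓)  0101(✓)  0110(✓)  0111(✓)  1001(✓)  1010(✓)  1100(✓)  1110(✓)  1111(✓)
size-2^1 implicants → -001  -100(✓)  -110(✓)  -111(✓)  0-01(✓)  0-11(✓)  00-1(✓)  01-0(✓)  01-1(✓)  010-(✓)  011-(✓)  1-10  11-0(✓)  111-(✓)
size-2^2 implicants → -1-0  -11-  0--1  01--
Unchecked terms (primes): -001, -1-0, -11-, 0--1, 01--, 1-10

NONE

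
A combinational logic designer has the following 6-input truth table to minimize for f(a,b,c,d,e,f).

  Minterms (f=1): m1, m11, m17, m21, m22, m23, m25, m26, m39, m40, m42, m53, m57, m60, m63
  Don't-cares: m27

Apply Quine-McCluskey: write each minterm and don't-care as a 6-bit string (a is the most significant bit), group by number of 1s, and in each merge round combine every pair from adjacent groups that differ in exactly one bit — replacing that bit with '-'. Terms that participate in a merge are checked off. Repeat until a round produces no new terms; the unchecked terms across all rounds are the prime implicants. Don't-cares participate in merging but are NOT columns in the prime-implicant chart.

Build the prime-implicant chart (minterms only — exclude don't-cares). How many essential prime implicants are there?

[col 0] 000001*, 001011*, 010001*, 010101*, 010110*, 010111*, 011001*, 011010*, 011011*, 100111, 101000*, 101010*, 110101*, 111001*, 111100, 111111
[col 1] -10101, -11001, 0-0001, 0-1011, 01-001, 010-01, 0101-1, 01011-, 0110-1, 01101-, 1010-0
Prime implicants: -10101, -11001, 0-0001, 0-1011, 01-001, 010-01, 0101-1, 01011-, 0110-1, 01101-, 100111, 1010-0, 111100, 111111
PI chart (minterm → PIs covering it):
  1 | 0-0001  (sole → essential)
  11 | 0-1011  (sole → essential)
  17 | 0-0001,01-001,010-01
  21 | -10101,010-01,0101-1
  22 | 01011-  (sole → essential)
  23 | 0101-1,01011-
  25 | -11001,01-001,0110-1
  26 | 01101-  (sole → essential)
  39 | 100111  (sole → essential)
  40 | 1010-0  (sole → essential)
  42 | 1010-0  (sole → essential)
  53 | -10101  (sole → essential)
  57 | -11001  (sole → essential)
  60 | 111100  (sole → essential)
  63 | 111111  (sole → essential)
Essential prime implicants: -10101, -11001, 0-0001, 0-1011, 01011-, 01101-, 100111, 1010-0, 111100, 111111

10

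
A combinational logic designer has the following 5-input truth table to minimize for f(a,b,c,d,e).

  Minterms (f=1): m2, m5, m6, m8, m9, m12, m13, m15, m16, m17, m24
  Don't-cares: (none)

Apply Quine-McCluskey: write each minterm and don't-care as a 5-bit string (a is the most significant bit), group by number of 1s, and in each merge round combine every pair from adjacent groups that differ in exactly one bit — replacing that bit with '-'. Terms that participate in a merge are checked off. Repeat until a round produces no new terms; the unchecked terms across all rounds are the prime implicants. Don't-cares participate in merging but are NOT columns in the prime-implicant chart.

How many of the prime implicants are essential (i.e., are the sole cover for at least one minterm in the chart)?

Round 0: 00010✓ 00101✓ 00110✓ 01000✓ 01001✓ 01100✓ 01101✓ 01111✓ 10000✓ 10001✓ 11000✓
Round 1: -1000 0-101 00-10 01-00✓ 01-01✓ 0100-✓ 011-1 0110-✓ 1-000 1000-
Round 2: 01-0-
PIs = {-1000, 0-101, 00-10, 01-0-, 011-1, 1-000, 1000-}
Coverage chart:
  m2: 00-10 ←essential
  m5: 0-101 ←essential
  m6: 00-10 ←essential
  m8: -1000,01-0-
  m9: 01-0- ←essential
  m12: 01-0- ←essential
  m13: 0-101,01-0-,011-1
  m15: 011-1 ←essential
  m16: 1-000,1000-
  m17: 1000- ←essential
  m24: -1000,1-000
Essential: 0-101, 00-10, 01-0-, 011-1, 1000-

5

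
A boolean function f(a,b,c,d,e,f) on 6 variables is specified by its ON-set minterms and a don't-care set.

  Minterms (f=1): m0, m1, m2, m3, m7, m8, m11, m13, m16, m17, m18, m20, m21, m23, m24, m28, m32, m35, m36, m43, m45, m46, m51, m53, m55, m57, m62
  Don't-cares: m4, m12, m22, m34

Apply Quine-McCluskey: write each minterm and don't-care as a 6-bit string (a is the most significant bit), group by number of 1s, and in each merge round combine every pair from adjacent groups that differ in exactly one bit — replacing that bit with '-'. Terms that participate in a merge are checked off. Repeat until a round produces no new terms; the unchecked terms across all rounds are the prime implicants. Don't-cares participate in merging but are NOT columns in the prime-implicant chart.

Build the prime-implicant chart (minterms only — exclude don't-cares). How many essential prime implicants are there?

[col 0] 000000*, 000001*, 000010*, 000011*, 000100*, 000111*, 001000*, 001011*, 001100*, 001101*, 010000*, 010001*, 010010*, 010100*, 010101*, 010110*, 010111*, 011000*, 011100*, 100000*, 100010*, 100011*, 100100*, 101011*, 101101*, 101110*, 110011*, 110101*, 110111*, 111001, 111110*
[col 1] -00000*, -00010*, -00011*, -00100*, -01011*, -01101, -10101*, -10111*, 0-0000*, 0-0001*, 0-0010*, 0-0100*, 0-0111, 0-1000*, 0-1100*, 00-000*, 00-011*, 00-100*, 000-00*, 000-11, 0000-0*, 0000-1*, 00000-*, 00001-*, 001-00*, 00110-, 01-000*, 01-100*, 010-00*, 010-01*, 010-10*, 0100-0*, 01000-*, 0101-0*, 0101-1*, 01010-*, 01011-*, 011-00*, 1-0011, 1-1110, 10-011*, 100-00*, 1000-0*, 10001-*, 110-11, 1101-1*
[col 2] -0-011, -00-00, -000-0, -0001-, -101-1, 0--000*, 0--100*, 0-0-00*, 0-00-0, 0-000-, 0-1-00*, 00--00*, 0000--, 01--00*, 010--0, 010-0-, 0101--
[col 3] 0---00
Prime implicants: -0-011, -00-00, -000-0, -0001-, -01101, -101-1, 0---00, 0-00-0, 0-000-, 0-0111, 000-11, 0000--, 00110-, 010--0, 010-0-, 0101--, 1-0011, 1-1110, 110-11, 111001
PI chart (minterm → PIs covering it):
  0 | -00-00,-000-0,0---00,0-00-0,0-000-,0000--
  1 | 0-000-,0000--
  2 | -000-0,-0001-,0-00-0,0000--
  3 | -0-011,-0001-,000-11,0000--
  7 | 0-0111,000-11
  8 | 0---00  (sole → essential)
  11 | -0-011  (sole → essential)
  13 | -01101,00110-
  16 | 0---00,0-00-0,0-000-,010--0,010-0-
  17 | 0-000-,010-0-
  18 | 0-00-0,010--0
  20 | 0---00,010--0,010-0-,0101--
  21 | -101-1,010-0-,0101--
  23 | -101-1,0-0111,0101--
  24 | 0---00  (sole → essential)
  28 | 0---00  (sole → essential)
  32 | -00-00,-000-0
  35 | -0-011,-0001-,1-0011
  36 | -00-00  (sole → essential)
  43 | -0-011  (sole → essential)
  45 | -01101  (sole → essential)
  46 | 1-1110  (sole → essential)
  51 | 1-0011,110-11
  53 | -101-1  (sole → essential)
  55 | -101-1,110-11
  57 | 111001  (sole → essential)
  62 | 1-1110  (sole → essential)
Essential prime implicants: -0-011, -00-00, -01101, -101-1, 0---00, 1-1110, 111001

7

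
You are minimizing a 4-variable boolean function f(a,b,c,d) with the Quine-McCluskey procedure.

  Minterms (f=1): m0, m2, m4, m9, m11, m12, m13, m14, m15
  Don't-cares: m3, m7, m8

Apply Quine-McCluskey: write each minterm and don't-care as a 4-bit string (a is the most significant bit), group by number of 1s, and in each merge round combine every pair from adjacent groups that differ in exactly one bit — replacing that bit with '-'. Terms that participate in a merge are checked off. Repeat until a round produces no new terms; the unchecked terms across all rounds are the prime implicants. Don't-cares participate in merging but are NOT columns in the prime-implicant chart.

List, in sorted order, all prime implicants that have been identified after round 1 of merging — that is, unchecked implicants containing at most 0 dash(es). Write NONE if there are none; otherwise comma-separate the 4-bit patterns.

Round 0: 0000✓ 0010✓ 0011✓ 0100✓ 0111✓ 1000✓ 1001✓ 1011✓ 1100✓ 1101✓ 1110✓ 1111✓
Round 1: -000✓ -011✓ -100✓ -111✓ 0-00✓ 0-11✓ 00-0 001- 1-00✓ 1-01✓ 1-11✓ 10-1✓ 100-✓ 11-0✓ 11-1✓ 110-✓ 111-✓
Round 2: --00 --11 1--1 1-0- 11--
PIs = {--00, --11, 00-0, 001-, 1--1, 1-0-, 11--}

NONE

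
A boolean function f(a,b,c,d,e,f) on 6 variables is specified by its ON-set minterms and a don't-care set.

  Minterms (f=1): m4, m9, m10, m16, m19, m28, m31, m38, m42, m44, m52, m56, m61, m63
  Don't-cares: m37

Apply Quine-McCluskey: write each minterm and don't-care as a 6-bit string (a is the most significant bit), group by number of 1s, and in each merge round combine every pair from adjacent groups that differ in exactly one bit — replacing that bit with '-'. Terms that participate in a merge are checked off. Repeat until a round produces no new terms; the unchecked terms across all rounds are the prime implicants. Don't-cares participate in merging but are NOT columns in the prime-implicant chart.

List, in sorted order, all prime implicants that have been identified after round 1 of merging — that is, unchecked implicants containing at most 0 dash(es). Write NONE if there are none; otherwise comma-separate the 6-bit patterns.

Round 0: 000100 001001 001010✓ 010000 010011 011100 011111✓ 100101 100110 101010✓ 101100 110100 111000 111101✓ 111111✓
Round 1: -01010 -11111 1111-1
PIs = {-01010, -11111, 000100, 001001, 010000, 010011, 011100, 100101, 100110, 101100, 110100, 111000, 1111-1}

000100, 001001, 010000, 010011, 011100, 100101, 100110, 101100, 110100, 111000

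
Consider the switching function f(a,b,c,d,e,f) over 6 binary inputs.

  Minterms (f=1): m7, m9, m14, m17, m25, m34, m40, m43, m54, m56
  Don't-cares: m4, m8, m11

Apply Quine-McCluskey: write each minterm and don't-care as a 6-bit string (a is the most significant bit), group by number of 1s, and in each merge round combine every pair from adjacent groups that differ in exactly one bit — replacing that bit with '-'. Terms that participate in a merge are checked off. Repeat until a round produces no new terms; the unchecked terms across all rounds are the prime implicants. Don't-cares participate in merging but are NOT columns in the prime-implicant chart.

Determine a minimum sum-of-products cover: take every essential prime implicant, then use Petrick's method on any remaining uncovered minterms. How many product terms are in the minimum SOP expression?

8

[col 0] 000100, 000111, 001000*, 001001*, 001011*, 001110, 010001*, 011001*, 100010, 101000*, 101011*, 110110, 111000*
[col 1] -01000, -01011, 0-1001, 0010-1, 00100-, 01-001, 1-1000
Prime implicants: -01000, -01011, 0-1001, 000100, 000111, 0010-1, 00100-, 001110, 01-001, 1-1000, 100010, 110110
PI chart (minterm → PIs covering it):
  7 | 000111  (sole → essential)
  9 | 0-1001,0010-1,00100-
  14 | 001110  (sole → essential)
  17 | 01-001  (sole → essential)
  25 | 0-1001,01-001
  34 | 100010  (sole → essential)
  40 | -01000,1-1000
  43 | -01011  (sole → essential)
  54 | 110110  (sole → essential)
  56 | 1-1000  (sole → essential)
Essential prime implicants: -01011, 000111, 001110, 01-001, 1-1000, 100010, 110110
Petrick residual → 0-1001
Minimum SOP uses 8 PIs: b'cd'ef + a'cd'e'f + a'b'c'def + a'b'cdef' + a'bd'e'f + acd'e'f' + ab'c'd'ef' + abc'def'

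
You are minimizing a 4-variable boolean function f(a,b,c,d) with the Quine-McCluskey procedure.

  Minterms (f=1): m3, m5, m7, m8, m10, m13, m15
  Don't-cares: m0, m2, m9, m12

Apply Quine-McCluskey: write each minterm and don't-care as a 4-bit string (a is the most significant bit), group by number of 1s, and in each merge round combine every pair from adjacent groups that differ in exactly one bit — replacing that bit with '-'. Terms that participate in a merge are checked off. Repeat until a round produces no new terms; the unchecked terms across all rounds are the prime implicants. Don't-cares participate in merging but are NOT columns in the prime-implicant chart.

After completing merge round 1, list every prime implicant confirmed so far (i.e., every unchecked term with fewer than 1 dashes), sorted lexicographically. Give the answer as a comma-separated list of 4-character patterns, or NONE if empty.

Round 0: 0000✓ 0010✓ 0011✓ 0101✓ 0111✓ 1000✓ 1001✓ 1010✓ 1100✓ 1101✓ 1111✓
Round 1: -000✓ -010✓ -101✓ -111✓ 0-11 00-0✓ 001- 01-1✓ 1-00✓ 1-01✓ 10-0✓ 100-✓ 11-1✓ 110-✓
Round 2: -0-0 -1-1 1-0-
PIs = {-0-0, -1-1, 0-11, 001-, 1-0-}

NONE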